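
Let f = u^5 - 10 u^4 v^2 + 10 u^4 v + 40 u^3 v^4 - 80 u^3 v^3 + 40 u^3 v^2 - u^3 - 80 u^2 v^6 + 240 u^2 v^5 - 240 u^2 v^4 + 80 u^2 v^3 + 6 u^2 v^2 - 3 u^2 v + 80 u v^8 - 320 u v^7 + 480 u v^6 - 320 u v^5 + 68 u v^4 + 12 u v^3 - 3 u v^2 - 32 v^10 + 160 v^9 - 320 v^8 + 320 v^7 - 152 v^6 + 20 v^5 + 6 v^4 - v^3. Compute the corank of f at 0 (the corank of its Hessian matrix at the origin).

2

Hessian at 0 has rank 0.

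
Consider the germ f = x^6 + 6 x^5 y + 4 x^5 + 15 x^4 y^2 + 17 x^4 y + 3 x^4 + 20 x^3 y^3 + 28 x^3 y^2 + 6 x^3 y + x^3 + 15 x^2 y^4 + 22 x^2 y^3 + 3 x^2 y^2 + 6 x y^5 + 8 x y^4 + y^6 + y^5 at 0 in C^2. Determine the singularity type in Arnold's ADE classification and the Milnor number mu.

Type E_8, Milnor number mu = 8.

The Hessian of f at 0 is [[0, 0], [0, 0]] with rank 0, so corank 2. A Groebner basis of the Jacobian ideal J(f) in C{x,y} is {-x^2/8 + x*y^3 - x*y^2/4, x^2/2 + x*y^2 + y^4, x^3, x^2*y + x^2/4 + x*y^2/2}; counting standard monomials gives mu = 8. Corank 2; j^3 = x^3 is a perfect cube, so E-series; the 5-jet and mu = 8 give E_8.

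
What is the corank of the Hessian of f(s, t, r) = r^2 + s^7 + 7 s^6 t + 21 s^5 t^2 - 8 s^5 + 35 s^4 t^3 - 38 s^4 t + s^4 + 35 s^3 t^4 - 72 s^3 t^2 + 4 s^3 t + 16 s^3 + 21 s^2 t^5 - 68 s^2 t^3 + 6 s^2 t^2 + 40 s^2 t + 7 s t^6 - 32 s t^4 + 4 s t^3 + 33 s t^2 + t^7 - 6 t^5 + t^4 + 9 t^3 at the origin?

The Hessian at 0 is [[0, 0, 0], [0, 0, 0], [0, 0, 2]] of rank 1; hence corank 2.

2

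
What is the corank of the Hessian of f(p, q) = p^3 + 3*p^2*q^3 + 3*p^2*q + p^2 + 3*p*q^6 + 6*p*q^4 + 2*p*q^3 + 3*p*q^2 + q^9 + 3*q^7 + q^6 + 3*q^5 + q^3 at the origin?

1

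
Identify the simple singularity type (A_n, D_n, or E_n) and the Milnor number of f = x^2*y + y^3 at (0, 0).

Type D4, Milnor number mu = 4.

The Hessian of f at 0 has rank 0. Corank 2; j^3 = y*(x^2 + y^2) splits into three distinct lines over C (the quadratic factor has nonzero discriminant), so D_4.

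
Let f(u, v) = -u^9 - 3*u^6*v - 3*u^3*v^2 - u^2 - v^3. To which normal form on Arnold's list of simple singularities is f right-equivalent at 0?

The Hessian of f at 0 is [[-2, 0], [0, 0]] with rank 1, so corank 1. A Groebner basis of the Jacobian ideal J(f) in C{u,v} is {v^2, u}; counting standard monomials gives mu = 2. Corank 1: A-series; mu = 2 gives A_2.

A_{2}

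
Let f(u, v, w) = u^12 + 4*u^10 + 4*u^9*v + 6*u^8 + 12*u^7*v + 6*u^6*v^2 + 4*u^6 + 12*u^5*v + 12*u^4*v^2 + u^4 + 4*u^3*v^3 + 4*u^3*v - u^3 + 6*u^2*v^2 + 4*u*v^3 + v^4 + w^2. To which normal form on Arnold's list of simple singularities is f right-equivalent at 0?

The Hessian of f at 0 has rank 1. Corank 2; j^3 = -u^3 is a perfect cube, so E-series; the 4-jet and mu = 6 give E_6.

E_6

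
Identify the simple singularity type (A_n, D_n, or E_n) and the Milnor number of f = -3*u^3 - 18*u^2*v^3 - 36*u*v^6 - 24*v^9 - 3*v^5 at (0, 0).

Type E8, Milnor number mu = 8.

The Hessian of f at 0 is [[0, 0], [0, 0]] with rank 0, so corank 2. A Groebner basis of the Jacobian ideal J(f) in C{u,v} is {u^2/4 + u*v^3, v^4, u^3, u^2*v}; counting standard monomials gives mu = 8. Corank 2; j^3 = -3*u^3 is a perfect cube, so E-series; the 5-jet and mu = 8 give E_8.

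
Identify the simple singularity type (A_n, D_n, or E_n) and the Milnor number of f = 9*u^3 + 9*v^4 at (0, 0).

The Hessian of f at 0 is [[0, 0], [0, 0]] with rank 0, so corank 2. A Groebner basis of the Jacobian ideal J(f) in C{u,v} is {v^3, u^2}; counting standard monomials gives mu = 6. Corank 2; j^3 = 9*u^3 is a perfect cube, so E-series; the 4-jet and mu = 6 give E_6.

Type E_{6}, Milnor number mu = 6.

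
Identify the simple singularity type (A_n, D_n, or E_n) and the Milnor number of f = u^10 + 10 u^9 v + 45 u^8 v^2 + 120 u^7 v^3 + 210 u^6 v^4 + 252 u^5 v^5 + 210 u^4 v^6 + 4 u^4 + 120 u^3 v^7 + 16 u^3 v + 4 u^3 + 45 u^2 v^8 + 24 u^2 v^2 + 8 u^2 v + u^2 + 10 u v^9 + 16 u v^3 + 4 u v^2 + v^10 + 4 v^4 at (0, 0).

Type A9, Milnor number mu = 9.

The Hessian of f at 0 has rank 1. Corank 1: A-series; mu = 9 gives A_9.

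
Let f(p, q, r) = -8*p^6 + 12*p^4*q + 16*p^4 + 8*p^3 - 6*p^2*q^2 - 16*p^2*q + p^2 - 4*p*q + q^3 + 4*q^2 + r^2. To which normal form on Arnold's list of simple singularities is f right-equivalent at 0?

The Hessian of f at 0 is [[2, -4, 0], [-4, 8, 0], [0, 0, 2]] with rank 2, so corank 1. A Groebner basis of the Jacobian ideal J(f) in C{p,q,r} is {q^2, p - 2*q, r}; counting standard monomials gives mu = 2. Corank 1: A-series; mu = 2 gives A_2.

A2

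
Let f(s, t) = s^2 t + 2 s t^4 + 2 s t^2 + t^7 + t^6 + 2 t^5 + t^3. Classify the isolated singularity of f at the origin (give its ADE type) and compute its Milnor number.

Type D_7, Milnor number mu = 7.

The Hessian of f at 0 has rank 0. Corank 2; j^3 = t*(s + t)^2 has shape L^2 M (L != M), so D-series; mu = 7 gives D_7.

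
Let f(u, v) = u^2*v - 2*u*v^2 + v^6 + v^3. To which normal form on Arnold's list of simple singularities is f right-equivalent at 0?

D7

The Hessian of f at 0 has rank 0. Corank 2; j^3 = v*(u - v)^2 has shape L^2 M (L != M), so D-series; mu = 7 gives D_7.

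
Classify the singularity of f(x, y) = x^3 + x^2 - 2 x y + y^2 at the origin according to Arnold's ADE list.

A_{2}

The Hessian of f at 0 has rank 1. Corank 1: A-series; mu = 2 gives A_2.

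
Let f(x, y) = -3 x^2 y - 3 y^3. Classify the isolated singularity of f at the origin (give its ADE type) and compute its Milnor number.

Type D_4, Milnor number mu = 4.

The Hessian of f at 0 has rank 0. Corank 2; j^3 = -3*y*(x^2 + y^2) splits into three distinct lines over C (the quadratic factor has nonzero discriminant), so D_4.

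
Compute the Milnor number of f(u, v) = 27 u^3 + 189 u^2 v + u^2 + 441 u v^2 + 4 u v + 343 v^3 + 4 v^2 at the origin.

2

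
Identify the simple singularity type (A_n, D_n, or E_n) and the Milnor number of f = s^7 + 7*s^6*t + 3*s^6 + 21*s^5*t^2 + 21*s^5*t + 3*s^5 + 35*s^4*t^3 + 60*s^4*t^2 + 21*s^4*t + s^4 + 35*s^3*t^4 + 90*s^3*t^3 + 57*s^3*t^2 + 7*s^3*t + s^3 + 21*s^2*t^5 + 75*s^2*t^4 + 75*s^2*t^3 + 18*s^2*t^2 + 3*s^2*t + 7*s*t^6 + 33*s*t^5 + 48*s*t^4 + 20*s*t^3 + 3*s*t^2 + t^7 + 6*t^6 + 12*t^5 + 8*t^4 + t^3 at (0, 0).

The Hessian of f at 0 has rank 0. Corank 2; j^3 = (s + t)^3 is a perfect cube, so E-series; the 4-jet and mu = 7 give E_7.

Type E_7, Milnor number mu = 7.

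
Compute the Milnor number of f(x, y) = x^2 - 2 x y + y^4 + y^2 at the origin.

The Hessian of f at 0 has rank 1. Corank 1: A-series; mu = 3 gives A_3.

3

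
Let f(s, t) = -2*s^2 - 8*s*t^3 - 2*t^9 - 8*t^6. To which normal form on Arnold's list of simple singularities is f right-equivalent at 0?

A_8

The Hessian of f at 0 has rank 1. Corank 1: A-series; mu = 8 gives A_8.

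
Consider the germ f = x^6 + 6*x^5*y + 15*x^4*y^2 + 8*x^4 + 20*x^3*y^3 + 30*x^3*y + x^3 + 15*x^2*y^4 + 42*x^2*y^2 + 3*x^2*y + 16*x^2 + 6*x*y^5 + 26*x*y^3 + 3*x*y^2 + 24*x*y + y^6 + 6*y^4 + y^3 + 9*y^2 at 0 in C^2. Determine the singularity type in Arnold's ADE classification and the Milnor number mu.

Type A_{2}, Milnor number mu = 2.

The Hessian of f at 0 has rank 1. Corank 1: A-series; mu = 2 gives A_2.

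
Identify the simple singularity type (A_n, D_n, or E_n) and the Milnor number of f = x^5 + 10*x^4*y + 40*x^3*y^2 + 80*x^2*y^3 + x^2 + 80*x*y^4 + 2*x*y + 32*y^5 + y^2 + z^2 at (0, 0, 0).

Type A_4, Milnor number mu = 4.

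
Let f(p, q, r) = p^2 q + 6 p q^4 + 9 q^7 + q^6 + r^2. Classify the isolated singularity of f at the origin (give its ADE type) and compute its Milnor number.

Type D_{7}, Milnor number mu = 7.

The Hessian of f at 0 has rank 1. Corank 2; j^3 = p^2*q has shape L^2 M (L != M), so D-series; mu = 7 gives D_7.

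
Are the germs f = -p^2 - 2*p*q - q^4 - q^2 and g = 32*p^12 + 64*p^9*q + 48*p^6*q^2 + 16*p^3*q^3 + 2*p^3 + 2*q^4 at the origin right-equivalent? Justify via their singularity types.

The Hessian of f at 0 is [[-2, -2], [-2, -2]] with rank 1, so corank 1. A Groebner basis of the Jacobian ideal J(f) in C{p,q} is {q^3, p + q}; counting standard monomials gives mu = 3. Corank 1: A-series; mu = 3 gives A_3. The Hessian of g at 0 is [[0, 0], [0, 0]] with rank 0, so corank 2. A Groebner basis of the Jacobian ideal J(g) in C{p,q} is {q^3, p^2}; counting standard monomials gives mu = 6. Corank 2; j^3 = 2*p^3 is a perfect cube, so E-series; the 4-jet and mu = 6 give E_6. f is A_3 but g is E_6, hence not right-equivalent.

No.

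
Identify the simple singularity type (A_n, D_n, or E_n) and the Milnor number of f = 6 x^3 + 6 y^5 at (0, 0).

Type E8, Milnor number mu = 8.

The Hessian of f at 0 is [[0, 0], [0, 0]] with rank 0, so corank 2. A Groebner basis of the Jacobian ideal J(f) in C{x,y} is {y^4, x^2}; counting standard monomials gives mu = 8. Corank 2; j^3 = 6*x^3 is a perfect cube, so E-series; the 5-jet and mu = 8 give E_8.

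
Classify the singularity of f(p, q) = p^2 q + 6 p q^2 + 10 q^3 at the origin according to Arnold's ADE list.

The Hessian of f at 0 has rank 0. Corank 2; j^3 = q*(p^2 + 6*p*q + 10*q^2) splits into three distinct lines over C (the quadratic factor has nonzero discriminant), so D_4.

D_4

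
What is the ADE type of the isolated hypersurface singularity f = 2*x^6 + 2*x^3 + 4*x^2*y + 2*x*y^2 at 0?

D7

The Hessian of f at 0 is [[0, 0], [0, 0]] with rank 0, so corank 2. A Groebner basis of the Jacobian ideal J(f) in C{x,y} is {-x*y/6 + y^5 - y^2/6, x*y^2 + y^3, x^2 + x*y}; counting standard monomials gives mu = 7. Corank 2; j^3 = 2*x*(x + y)^2 has shape L^2 M (L != M), so D-series; mu = 7 gives D_7.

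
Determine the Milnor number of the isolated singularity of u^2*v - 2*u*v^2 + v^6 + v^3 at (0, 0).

7

The Hessian of f at 0 has rank 0. Corank 2; j^3 = v*(u - v)^2 has shape L^2 M (L != M), so D-series; mu = 7 gives D_7.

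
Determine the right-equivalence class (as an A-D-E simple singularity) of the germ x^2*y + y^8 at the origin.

The Hessian of f at 0 has rank 0. Corank 2; j^3 = x^2*y has shape L^2 M (L != M), so D-series; mu = 9 gives D_9.

D_{9}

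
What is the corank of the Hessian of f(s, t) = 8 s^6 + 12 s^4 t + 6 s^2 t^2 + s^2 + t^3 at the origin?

1

Hessian at 0 has rank 1.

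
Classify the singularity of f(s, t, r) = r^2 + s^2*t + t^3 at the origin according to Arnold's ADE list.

D_4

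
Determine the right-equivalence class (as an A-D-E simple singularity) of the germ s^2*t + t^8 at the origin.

D9

The Hessian of f at 0 has rank 0. Corank 2; j^3 = s^2*t has shape L^2 M (L != M), so D-series; mu = 9 gives D_9.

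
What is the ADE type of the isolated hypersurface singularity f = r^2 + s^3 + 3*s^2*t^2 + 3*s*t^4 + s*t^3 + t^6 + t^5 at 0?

The Hessian of f at 0 has rank 1. Corank 2; j^3 = s^3 is a perfect cube, so E-series; the 4-jet and mu = 7 give E_7.

E_{7}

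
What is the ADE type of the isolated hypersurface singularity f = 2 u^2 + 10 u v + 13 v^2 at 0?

The Hessian of f at 0 is [[4, 10], [10, 26]] with rank 2, so corank 0. A Groebner basis of the Jacobian ideal J(f) in C{u,v} is {u, v}; counting standard monomials gives mu = 1. Corank 0: nondegenerate Morse point, so A_1.

A1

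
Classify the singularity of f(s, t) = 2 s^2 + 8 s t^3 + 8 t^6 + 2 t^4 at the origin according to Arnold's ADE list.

The Hessian of f at 0 has rank 1. Corank 1: A-series; mu = 3 gives A_3.

A_3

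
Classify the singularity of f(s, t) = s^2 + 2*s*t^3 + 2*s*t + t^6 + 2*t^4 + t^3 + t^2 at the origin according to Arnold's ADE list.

A_2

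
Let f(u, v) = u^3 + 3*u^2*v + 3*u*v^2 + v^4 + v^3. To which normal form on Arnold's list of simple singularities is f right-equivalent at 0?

The Hessian of f at 0 has rank 0. Corank 2; j^3 = (u + v)^3 is a perfect cube, so E-series; the 4-jet and mu = 6 give E_6.

E_6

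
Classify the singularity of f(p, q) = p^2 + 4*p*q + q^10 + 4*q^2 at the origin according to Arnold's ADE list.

A_9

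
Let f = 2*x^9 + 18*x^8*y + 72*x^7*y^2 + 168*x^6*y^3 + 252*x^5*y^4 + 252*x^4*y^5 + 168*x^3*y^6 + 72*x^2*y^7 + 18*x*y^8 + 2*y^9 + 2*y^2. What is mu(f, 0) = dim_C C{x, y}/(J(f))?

The Hessian of f at 0 has rank 1. Corank 1: A-series; mu = 8 gives A_8.

8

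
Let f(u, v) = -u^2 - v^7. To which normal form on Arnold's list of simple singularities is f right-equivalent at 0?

The Hessian of f at 0 has rank 1. Corank 1: A-series; mu = 6 gives A_6.

A6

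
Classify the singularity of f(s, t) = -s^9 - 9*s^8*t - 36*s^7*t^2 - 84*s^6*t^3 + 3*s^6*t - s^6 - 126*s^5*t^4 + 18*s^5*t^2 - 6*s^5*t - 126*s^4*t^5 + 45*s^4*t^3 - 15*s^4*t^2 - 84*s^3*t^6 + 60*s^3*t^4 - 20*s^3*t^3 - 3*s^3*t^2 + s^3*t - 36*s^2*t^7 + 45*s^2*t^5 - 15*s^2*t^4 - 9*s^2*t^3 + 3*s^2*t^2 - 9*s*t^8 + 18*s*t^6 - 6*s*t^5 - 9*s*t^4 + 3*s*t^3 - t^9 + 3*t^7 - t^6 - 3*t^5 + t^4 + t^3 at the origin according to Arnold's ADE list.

The Hessian of f at 0 is [[0, 0], [0, 0]] with rank 0, so corank 2. A Groebner basis of the Jacobian ideal J(f) in C{s,t} is {s^3 - 3*s*t^2 + 3*t^2, s^2*t + 2*s*t^2, t^3}; counting standard monomials gives mu = 7. Corank 2; j^3 = t^3 is a perfect cube, so E-series; the 4-jet and mu = 7 give E_7.

E7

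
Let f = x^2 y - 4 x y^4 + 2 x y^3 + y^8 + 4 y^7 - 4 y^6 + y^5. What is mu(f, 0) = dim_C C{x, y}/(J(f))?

The Hessian of f at 0 has rank 0. Corank 2; j^3 = x^2*y has shape L^2 M (L != M), so D-series; mu = 9 gives D_9.

9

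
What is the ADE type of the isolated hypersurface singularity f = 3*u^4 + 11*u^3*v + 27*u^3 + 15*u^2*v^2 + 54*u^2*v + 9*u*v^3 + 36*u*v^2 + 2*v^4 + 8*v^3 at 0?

E_{7}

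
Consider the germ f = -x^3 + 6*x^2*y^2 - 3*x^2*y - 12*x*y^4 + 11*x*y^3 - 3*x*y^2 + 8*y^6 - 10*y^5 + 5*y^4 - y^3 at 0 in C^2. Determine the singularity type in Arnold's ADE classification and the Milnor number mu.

The Hessian of f at 0 is [[0, 0], [0, 0]] with rank 0, so corank 2. A Groebner basis of the Jacobian ideal J(f) in C{x,y} is {-x^2/4 - x*y/2 + y^4 - y^3/12 - y^2/4, x^3 - 7*x^2/4 - 7*x*y/2 + 5*y^3/12 - 7*y^2/4, x^2*y + 13*x^2/12 + 13*x*y/6 - 23*y^3/36 + 13*y^2/12, -x^2/2 + x*y^2 - x*y + 5*y^3/6 - y^2/2}; counting standard monomials gives mu = 7. Corank 2; j^3 = -(x + y)^3 is a perfect cube, so E-series; the 4-jet and mu = 7 give E_7.

Type E7, Milnor number mu = 7.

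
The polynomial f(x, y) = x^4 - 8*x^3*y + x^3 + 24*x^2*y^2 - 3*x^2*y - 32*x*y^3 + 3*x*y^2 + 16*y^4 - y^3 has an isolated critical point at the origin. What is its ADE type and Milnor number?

The Hessian of f at 0 is [[0, 0], [0, 0]] with rank 0, so corank 2. A Groebner basis of the Jacobian ideal J(f) in C{x,y} is {y^4, x*y^2 - 4*y^3/3, x^2 - 2*x*y + y^2}; counting standard monomials gives mu = 6. Corank 2; j^3 = (x - y)^3 is a perfect cube, so E-series; the 4-jet and mu = 6 give E_6.

Type E_{6}, Milnor number mu = 6.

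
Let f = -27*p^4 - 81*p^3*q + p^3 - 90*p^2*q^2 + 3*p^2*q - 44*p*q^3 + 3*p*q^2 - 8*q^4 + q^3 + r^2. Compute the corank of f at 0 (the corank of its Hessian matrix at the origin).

The Hessian at 0 is [[0, 0, 0], [0, 0, 0], [0, 0, 2]] of rank 1; hence corank 2.

2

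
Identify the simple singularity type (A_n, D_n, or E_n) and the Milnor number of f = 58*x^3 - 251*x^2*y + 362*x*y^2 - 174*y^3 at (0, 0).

The Hessian of f at 0 has rank 0. Corank 2; j^3 = (2*x - 3*y)*(29*x^2 - 82*x*y + 58*y^2) splits into three distinct lines over C (the quadratic factor has nonzero discriminant), so D_4.

Type D4, Milnor number mu = 4.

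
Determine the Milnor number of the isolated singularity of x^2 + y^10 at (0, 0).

The Hessian of f at 0 has rank 1. Corank 1: A-series; mu = 9 gives A_9.

9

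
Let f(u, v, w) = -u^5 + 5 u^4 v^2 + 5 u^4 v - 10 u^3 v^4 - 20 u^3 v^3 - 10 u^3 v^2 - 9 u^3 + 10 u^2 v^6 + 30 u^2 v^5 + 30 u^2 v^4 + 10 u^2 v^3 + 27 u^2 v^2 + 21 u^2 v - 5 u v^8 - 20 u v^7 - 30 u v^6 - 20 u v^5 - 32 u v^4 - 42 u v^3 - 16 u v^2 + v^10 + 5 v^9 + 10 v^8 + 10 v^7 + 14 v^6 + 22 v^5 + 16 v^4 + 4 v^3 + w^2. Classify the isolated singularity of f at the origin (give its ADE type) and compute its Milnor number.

Type D_{6}, Milnor number mu = 6.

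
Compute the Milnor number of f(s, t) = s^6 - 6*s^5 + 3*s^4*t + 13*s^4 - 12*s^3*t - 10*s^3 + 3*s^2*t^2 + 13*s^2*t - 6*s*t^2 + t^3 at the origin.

The Hessian of f at 0 has rank 0. Corank 2; j^3 = -(2*s - t)*(5*s^2 - 4*s*t + t^2) splits into three distinct lines over C (the quadratic factor has nonzero discriminant), so D_4.

4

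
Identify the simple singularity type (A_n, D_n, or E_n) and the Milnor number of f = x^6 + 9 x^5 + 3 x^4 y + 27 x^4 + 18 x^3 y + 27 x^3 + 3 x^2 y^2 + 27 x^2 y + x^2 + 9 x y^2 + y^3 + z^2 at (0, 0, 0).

Type A2, Milnor number mu = 2.

The Hessian of f at 0 is [[2, 0, 0], [0, 0, 0], [0, 0, 2]] with rank 2, so corank 1. A Groebner basis of the Jacobian ideal J(f) in C{x,y,z} is {y^2, x, z}; counting standard monomials gives mu = 2. Corank 1: A-series; mu = 2 gives A_2.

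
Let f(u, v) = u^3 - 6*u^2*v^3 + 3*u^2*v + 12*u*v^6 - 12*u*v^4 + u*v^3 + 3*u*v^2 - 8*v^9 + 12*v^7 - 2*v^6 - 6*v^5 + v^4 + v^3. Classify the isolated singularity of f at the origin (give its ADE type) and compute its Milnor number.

The Hessian of f at 0 has rank 0. Corank 2; j^3 = (u + v)^3 is a perfect cube, so E-series; the 4-jet and mu = 7 give E_7.

Type E_7, Milnor number mu = 7.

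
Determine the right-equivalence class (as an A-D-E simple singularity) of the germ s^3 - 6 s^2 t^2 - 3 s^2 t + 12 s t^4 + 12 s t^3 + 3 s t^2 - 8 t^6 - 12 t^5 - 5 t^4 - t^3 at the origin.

The Hessian of f at 0 has rank 0. Corank 2; j^3 = (s - t)^3 is a perfect cube, so E-series; the 4-jet and mu = 6 give E_6.

E6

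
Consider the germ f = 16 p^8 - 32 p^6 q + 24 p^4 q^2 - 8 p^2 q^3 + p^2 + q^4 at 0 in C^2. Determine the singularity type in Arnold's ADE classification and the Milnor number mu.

The Hessian of f at 0 is [[2, 0], [0, 0]] with rank 1, so corank 1. A Groebner basis of the Jacobian ideal J(f) in C{p,q} is {q^3, p}; counting standard monomials gives mu = 3. Corank 1: A-series; mu = 3 gives A_3.

Type A_3, Milnor number mu = 3.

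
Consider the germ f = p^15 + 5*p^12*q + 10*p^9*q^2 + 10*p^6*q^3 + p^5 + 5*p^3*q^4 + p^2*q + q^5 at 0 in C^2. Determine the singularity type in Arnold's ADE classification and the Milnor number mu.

Type D6, Milnor number mu = 6.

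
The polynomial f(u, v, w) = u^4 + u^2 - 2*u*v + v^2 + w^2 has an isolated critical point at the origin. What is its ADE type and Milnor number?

The Hessian of f at 0 has rank 2. Corank 1: A-series; mu = 3 gives A_3.

Type A_3, Milnor number mu = 3.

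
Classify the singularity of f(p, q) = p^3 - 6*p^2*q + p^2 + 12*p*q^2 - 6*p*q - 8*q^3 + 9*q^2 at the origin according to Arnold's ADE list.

A_2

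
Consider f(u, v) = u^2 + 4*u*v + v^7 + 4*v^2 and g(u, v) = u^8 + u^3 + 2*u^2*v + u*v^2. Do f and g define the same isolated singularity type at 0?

No.

The Hessian of f at 0 is [[2, 4], [4, 8]] with rank 1, so corank 1. A Groebner basis of the Jacobian ideal J(f) in C{u,v} is {v^6, u + 2*v}; counting standard monomials gives mu = 6. Corank 1: A-series; mu = 6 gives A_6. The Hessian of g at 0 is [[0, 0], [0, 0]] with rank 0, so corank 2. A Groebner basis of the Jacobian ideal J(g) in C{u,v} is {-u*v/8 + v^7 - v^2/8, u*v^2 + v^3, u^2 + u*v}; counting standard monomials gives mu = 9. Corank 2; j^3 = u*(u + v)^2 has shape L^2 M (L != M), so D-series; mu = 9 gives D_9. f is A_6 but g is D_9, hence not right-equivalent.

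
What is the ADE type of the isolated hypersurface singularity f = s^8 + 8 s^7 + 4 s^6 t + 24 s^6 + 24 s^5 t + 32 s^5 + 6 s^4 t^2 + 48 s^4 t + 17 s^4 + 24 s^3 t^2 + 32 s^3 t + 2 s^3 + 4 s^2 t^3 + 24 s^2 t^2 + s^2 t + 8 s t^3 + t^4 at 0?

D_{5}

The Hessian of f at 0 has rank 0. Corank 2; j^3 = s^2*(2*s + t) has shape L^2 M (L != M), so D-series; mu = 5 gives D_5.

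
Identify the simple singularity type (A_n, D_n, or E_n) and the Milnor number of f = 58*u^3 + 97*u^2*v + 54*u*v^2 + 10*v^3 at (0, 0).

The Hessian of f at 0 has rank 0. Corank 2; j^3 = (2*u + v)*(29*u^2 + 34*u*v + 10*v^2) splits into three distinct lines over C (the quadratic factor has nonzero discriminant), so D_4.

Type D_{4}, Milnor number mu = 4.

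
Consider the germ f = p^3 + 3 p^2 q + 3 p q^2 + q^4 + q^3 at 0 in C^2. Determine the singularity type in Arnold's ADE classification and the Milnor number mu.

Type E6, Milnor number mu = 6.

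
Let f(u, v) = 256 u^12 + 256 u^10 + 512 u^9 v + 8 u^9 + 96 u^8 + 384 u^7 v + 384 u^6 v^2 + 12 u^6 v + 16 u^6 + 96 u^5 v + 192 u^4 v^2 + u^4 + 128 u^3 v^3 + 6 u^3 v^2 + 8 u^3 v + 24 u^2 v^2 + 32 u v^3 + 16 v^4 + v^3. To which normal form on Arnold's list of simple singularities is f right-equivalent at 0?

E_6

The Hessian of f at 0 is [[0, 0], [0, 0]] with rank 0, so corank 2. A Groebner basis of the Jacobian ideal J(f) in C{u,v} is {u^3 + 6*u^2*v, v^2}; counting standard monomials gives mu = 6. Corank 2; j^3 = v^3 is a perfect cube, so E-series; the 4-jet and mu = 6 give E_6.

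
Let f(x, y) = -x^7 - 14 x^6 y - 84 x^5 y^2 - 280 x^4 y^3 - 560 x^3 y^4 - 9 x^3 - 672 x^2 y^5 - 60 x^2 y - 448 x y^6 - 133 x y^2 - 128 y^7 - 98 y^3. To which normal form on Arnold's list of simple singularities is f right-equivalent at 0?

The Hessian of f at 0 is [[0, 0], [0, 0]] with rank 0, so corank 2. A Groebner basis of the Jacobian ideal J(f) in C{x,y} is {2187*x*y/7 + y^6 + 729*y^2, x*y^2 + 7*y^3/3, x^2 + 13*x*y/3 + 14*y^2/3}; counting standard monomials gives mu = 8. Corank 2; j^3 = -(x + 2*y)*(3*x + 7*y)^2 has shape L^2 M (L != M), so D-series; mu = 8 gives D_8.

D_8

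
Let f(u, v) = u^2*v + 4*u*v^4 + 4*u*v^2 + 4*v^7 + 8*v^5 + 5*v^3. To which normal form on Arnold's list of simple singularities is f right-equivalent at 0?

D_{4}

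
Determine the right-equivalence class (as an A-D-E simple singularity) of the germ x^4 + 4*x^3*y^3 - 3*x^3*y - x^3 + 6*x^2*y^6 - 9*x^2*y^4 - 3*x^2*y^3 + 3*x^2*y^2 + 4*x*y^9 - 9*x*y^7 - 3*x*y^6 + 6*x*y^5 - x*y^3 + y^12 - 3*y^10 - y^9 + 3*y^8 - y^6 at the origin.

E_7

The Hessian of f at 0 is [[0, 0], [0, 0]] with rank 0, so corank 2. A Groebner basis of the Jacobian ideal J(f) in C{x,y} is {3*x^2 + y^4 + y^3, x^3, x^2*y - x^2 - y^3/3, -2*x^2 + x*y^2 - 2*y^3/3}; counting standard monomials gives mu = 7. Corank 2; j^3 = -x^3 is a perfect cube, so E-series; the 4-jet and mu = 7 give E_7.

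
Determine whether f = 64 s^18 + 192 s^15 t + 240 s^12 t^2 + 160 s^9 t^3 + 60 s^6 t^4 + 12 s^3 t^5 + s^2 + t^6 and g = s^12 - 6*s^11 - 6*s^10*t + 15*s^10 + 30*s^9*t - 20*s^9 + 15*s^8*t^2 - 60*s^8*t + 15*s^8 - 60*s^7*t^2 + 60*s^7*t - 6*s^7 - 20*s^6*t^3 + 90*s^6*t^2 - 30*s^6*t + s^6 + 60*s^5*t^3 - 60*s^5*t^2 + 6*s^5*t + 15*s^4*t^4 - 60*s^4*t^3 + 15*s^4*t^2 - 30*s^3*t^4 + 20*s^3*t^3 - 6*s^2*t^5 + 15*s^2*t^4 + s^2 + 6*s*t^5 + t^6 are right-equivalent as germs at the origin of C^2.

The Hessian of f at 0 is [[2, 0], [0, 0]] with rank 1, so corank 1. A Groebner basis of the Jacobian ideal J(f) in C{s,t} is {t^5, s}; counting standard monomials gives mu = 5. Corank 1: A-series; mu = 5 gives A_5. The Hessian of g at 0 is [[2, 0], [0, 0]] with rank 1, so corank 1. A Groebner basis of the Jacobian ideal J(g) in C{s,t} is {t^5, s}; counting standard monomials gives mu = 5. Corank 1: A-series; mu = 5 gives A_5. Both have type A_5, hence right-equivalent.

Yes.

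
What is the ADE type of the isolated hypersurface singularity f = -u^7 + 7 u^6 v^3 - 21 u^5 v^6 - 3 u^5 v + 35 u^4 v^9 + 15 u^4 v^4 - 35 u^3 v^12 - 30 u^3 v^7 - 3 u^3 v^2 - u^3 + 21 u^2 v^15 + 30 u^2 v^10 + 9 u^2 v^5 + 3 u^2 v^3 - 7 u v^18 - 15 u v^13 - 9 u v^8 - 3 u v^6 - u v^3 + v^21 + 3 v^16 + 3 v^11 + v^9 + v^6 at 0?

The Hessian of f at 0 has rank 0. Corank 2; j^3 = -u^3 is a perfect cube, so E-series; the 4-jet and mu = 7 give E_7.

E_{7}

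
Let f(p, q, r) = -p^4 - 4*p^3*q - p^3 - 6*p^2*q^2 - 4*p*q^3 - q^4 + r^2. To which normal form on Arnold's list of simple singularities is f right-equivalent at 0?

E_{6}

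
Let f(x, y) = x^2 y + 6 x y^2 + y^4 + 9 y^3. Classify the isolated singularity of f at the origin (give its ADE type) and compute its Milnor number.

The Hessian of f at 0 has rank 0. Corank 2; j^3 = y*(x + 3*y)^2 has shape L^2 M (L != M), so D-series; mu = 5 gives D_5.

Type D5, Milnor number mu = 5.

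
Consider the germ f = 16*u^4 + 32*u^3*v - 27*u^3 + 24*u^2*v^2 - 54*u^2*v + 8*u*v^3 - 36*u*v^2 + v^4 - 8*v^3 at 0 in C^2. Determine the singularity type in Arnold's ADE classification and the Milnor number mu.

The Hessian of f at 0 has rank 0. Corank 2; j^3 = -(3*u + 2*v)^3 is a perfect cube, so E-series; the 4-jet and mu = 6 give E_6.

Type E_6, Milnor number mu = 6.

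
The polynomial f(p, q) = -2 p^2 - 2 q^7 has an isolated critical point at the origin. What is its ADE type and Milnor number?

Type A_{6}, Milnor number mu = 6.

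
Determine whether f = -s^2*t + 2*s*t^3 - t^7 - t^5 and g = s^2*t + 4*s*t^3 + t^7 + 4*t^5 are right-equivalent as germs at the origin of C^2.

Yes.

The Hessian of f at 0 has rank 0. Corank 2; j^3 = -s^2*t has shape L^2 M (L != M), so D-series; mu = 8 gives D_8. The Hessian of g at 0 has rank 0. Corank 2; j^3 = s^2*t has shape L^2 M (L != M), so D-series; mu = 8 gives D_8. Both have type D_8, hence right-equivalent.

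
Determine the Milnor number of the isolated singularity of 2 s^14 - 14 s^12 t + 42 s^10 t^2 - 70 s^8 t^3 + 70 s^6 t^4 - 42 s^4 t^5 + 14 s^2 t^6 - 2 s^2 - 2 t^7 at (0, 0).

The Hessian of f at 0 has rank 1. Corank 1: A-series; mu = 6 gives A_6.

6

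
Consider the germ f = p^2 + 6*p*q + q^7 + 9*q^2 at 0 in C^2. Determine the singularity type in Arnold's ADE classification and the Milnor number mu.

Type A_6, Milnor number mu = 6.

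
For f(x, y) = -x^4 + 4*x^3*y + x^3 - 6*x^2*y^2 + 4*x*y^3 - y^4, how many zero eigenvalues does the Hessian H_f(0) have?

2

The Hessian at 0 is [[0, 0], [0, 0]] of rank 0; hence corank 2.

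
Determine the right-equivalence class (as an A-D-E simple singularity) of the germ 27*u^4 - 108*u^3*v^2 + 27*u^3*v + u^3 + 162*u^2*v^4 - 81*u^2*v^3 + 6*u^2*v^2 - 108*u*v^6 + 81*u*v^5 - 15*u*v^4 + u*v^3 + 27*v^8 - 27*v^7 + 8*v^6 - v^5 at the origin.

E_7

The Hessian of f at 0 has rank 0. Corank 2; j^3 = u^3 is a perfect cube, so E-series; the 4-jet and mu = 7 give E_7.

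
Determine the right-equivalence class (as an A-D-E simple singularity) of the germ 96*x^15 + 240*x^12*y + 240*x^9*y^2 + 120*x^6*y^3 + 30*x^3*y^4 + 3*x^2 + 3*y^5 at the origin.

A_4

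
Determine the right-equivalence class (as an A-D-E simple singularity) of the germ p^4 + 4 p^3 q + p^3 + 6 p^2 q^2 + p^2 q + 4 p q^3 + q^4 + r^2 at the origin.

The Hessian of f at 0 has rank 1. Corank 2; j^3 = p^2*(p + q) has shape L^2 M (L != M), so D-series; mu = 5 gives D_5.

D_5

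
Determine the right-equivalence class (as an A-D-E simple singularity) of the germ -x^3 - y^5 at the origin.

The Hessian of f at 0 has rank 0. Corank 2; j^3 = -x^3 is a perfect cube, so E-series; the 5-jet and mu = 8 give E_8.

E8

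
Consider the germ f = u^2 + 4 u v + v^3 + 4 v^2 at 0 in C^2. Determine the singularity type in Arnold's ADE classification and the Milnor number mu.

Type A_2, Milnor number mu = 2.

The Hessian of f at 0 has rank 1. Corank 1: A-series; mu = 2 gives A_2.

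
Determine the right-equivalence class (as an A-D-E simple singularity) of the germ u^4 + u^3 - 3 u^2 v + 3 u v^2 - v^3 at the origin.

E6

The Hessian of f at 0 has rank 0. Corank 2; j^3 = (u - v)^3 is a perfect cube, so E-series; the 4-jet and mu = 6 give E_6.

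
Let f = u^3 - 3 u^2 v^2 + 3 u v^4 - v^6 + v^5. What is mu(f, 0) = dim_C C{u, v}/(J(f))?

8

The Hessian of f at 0 has rank 0. Corank 2; j^3 = u^3 is a perfect cube, so E-series; the 5-jet and mu = 8 give E_8.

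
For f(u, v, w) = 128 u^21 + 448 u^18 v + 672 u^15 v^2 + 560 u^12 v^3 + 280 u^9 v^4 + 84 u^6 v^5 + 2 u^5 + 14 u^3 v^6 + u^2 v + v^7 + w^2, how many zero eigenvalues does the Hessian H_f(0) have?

Hessian at 0 has rank 1.

2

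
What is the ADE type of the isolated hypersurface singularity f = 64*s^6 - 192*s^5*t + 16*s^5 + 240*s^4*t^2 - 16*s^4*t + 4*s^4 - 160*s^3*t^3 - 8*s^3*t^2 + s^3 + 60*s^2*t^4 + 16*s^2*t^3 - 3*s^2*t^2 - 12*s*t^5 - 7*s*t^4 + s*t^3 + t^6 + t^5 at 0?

The Hessian of f at 0 is [[0, 0], [0, 0]] with rank 0, so corank 2. A Groebner basis of the Jacobian ideal J(f) in C{s,t} is {3*s^2/7 + t^4 + t^3/7, s^3, s^2*t - s^2/7 - t^3/21, -s^2 + s*t^2 - t^3/3}; counting standard monomials gives mu = 7. Corank 2; j^3 = s^3 is a perfect cube, so E-series; the 4-jet and mu = 7 give E_7.

E_7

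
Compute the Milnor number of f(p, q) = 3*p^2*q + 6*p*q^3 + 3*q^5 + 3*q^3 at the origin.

4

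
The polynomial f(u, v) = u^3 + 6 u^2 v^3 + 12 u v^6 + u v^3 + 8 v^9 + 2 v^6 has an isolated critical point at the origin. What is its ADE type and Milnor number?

Type E_{7}, Milnor number mu = 7.

The Hessian of f at 0 has rank 0. Corank 2; j^3 = u^3 is a perfect cube, so E-series; the 4-jet and mu = 7 give E_7.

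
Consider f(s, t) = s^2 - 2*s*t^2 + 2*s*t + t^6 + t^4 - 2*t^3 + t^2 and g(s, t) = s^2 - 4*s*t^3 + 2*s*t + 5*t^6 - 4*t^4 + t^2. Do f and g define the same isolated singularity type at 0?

The Hessian of f at 0 has rank 1. Corank 1: A-series; mu = 5 gives A_5. The Hessian of g at 0 has rank 1. Corank 1: A-series; mu = 5 gives A_5. Both have type A_5, hence right-equivalent.

Yes.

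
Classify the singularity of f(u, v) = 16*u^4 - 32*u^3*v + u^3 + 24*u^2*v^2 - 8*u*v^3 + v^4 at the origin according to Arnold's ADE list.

The Hessian of f at 0 is [[0, 0], [0, 0]] with rank 0, so corank 2. A Groebner basis of the Jacobian ideal J(f) in C{u,v} is {v^4, u*v^2 - v^3/6, u^2}; counting standard monomials gives mu = 6. Corank 2; j^3 = u^3 is a perfect cube, so E-series; the 4-jet and mu = 6 give E_6.

E_6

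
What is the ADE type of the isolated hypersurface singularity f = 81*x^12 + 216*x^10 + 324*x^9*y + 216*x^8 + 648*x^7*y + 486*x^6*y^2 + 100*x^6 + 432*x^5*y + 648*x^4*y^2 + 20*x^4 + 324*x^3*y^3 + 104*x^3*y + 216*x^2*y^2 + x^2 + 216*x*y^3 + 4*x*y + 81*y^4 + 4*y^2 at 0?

The Hessian of f at 0 has rank 1. Corank 1: A-series; mu = 3 gives A_3.

A_{3}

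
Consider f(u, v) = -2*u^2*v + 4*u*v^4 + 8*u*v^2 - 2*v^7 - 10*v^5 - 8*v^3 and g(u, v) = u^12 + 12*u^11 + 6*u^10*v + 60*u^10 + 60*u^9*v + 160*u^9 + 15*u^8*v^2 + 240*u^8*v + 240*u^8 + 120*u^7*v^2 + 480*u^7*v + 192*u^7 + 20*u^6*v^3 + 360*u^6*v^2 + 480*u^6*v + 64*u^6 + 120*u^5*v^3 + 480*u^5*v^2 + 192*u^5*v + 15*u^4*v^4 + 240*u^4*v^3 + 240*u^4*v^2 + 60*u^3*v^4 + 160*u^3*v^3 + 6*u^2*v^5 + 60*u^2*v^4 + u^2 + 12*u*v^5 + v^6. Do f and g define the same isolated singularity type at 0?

No.

The Hessian of f at 0 has rank 0. Corank 2; j^3 = -2*v*(u - 2*v)^2 has shape L^2 M (L != M), so D-series; mu = 6 gives D_6. The Hessian of g at 0 has rank 1. Corank 1: A-series; mu = 5 gives A_5. f is D_6 but g is A_5, hence not right-equivalent.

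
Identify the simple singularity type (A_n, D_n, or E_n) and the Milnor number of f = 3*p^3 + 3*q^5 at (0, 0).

Type E8, Milnor number mu = 8.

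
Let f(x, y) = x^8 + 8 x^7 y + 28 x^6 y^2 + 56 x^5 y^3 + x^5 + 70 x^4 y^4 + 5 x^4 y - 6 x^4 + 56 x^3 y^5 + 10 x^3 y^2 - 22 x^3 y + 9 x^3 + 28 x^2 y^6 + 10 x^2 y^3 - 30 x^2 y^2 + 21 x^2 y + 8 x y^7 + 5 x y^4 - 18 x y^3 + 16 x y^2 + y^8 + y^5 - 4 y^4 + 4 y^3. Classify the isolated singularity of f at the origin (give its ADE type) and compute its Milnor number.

Type D_{9}, Milnor number mu = 9.

The Hessian of f at 0 has rank 0. Corank 2; j^3 = (x + y)*(3*x + 2*y)^2 has shape L^2 M (L != M), so D-series; mu = 9 gives D_9.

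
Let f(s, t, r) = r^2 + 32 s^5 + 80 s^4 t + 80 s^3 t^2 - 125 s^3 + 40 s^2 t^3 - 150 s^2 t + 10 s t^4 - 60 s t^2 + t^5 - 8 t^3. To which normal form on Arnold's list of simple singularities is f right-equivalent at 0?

E_8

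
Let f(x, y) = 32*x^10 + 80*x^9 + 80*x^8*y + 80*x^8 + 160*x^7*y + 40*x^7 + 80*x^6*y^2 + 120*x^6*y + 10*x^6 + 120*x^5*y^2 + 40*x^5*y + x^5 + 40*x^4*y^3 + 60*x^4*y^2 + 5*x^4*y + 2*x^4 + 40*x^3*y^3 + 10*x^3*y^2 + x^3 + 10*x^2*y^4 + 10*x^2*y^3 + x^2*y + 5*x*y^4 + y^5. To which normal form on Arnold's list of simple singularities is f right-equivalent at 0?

D6

The Hessian of f at 0 is [[0, 0], [0, 0]] with rank 0, so corank 2. A Groebner basis of the Jacobian ideal J(f) in C{x,y} is {-x*y/5 + y^4, x*y^2, x^2 + x*y}; counting standard monomials gives mu = 6. Corank 2; j^3 = x^2*(x + y) has shape L^2 M (L != M), so D-series; mu = 6 gives D_6.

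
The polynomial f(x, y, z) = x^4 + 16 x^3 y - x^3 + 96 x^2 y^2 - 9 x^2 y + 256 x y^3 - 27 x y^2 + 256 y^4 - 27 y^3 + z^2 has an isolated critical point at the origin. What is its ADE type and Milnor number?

Type E6, Milnor number mu = 6.

The Hessian of f at 0 has rank 1. Corank 2; j^3 = -(x + 3*y)^3 is a perfect cube, so E-series; the 4-jet and mu = 6 give E_6.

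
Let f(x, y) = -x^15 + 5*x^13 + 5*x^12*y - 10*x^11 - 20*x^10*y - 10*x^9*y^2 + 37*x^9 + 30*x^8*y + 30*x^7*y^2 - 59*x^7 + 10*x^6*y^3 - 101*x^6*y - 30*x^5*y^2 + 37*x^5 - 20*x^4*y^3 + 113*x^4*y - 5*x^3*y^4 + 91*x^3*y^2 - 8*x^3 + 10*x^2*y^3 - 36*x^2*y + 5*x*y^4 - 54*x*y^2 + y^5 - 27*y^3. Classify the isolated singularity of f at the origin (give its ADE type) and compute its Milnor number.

Type E_8, Milnor number mu = 8.

The Hessian of f at 0 has rank 0. Corank 2; j^3 = -(2*x + 3*y)^3 is a perfect cube, so E-series; the 5-jet and mu = 8 give E_8.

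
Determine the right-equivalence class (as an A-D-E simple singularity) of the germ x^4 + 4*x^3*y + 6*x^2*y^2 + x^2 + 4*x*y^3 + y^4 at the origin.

A3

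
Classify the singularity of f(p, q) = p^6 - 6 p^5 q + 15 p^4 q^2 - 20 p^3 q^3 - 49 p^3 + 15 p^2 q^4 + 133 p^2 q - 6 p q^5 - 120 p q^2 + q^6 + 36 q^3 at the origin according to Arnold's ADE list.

D_{7}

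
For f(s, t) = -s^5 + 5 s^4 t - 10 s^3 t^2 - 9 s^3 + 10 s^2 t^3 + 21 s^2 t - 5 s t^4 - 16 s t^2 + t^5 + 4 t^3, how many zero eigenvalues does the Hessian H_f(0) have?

2

The Hessian at 0 is [[0, 0], [0, 0]] of rank 0; hence corank 2.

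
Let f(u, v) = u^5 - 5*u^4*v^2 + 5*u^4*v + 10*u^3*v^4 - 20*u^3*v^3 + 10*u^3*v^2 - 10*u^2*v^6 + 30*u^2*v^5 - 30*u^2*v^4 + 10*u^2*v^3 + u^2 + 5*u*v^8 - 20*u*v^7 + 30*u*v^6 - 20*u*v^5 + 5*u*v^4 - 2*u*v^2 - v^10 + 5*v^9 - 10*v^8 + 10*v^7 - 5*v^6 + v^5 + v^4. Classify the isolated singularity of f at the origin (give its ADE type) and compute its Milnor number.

The Hessian of f at 0 is [[2, 0], [0, 0]] with rank 1, so corank 1. A Groebner basis of the Jacobian ideal J(f) in C{u,v} is {u^2, -u + v^2}; counting standard monomials gives mu = 4. Corank 1: A-series; mu = 4 gives A_4.

Type A_4, Milnor number mu = 4.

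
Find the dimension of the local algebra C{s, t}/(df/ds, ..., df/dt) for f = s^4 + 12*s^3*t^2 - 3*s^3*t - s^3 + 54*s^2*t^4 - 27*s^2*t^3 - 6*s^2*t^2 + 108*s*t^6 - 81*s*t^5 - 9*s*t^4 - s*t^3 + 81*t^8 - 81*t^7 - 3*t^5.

7

The Hessian of f at 0 has rank 0. Corank 2; j^3 = -s^3 is a perfect cube, so E-series; the 4-jet and mu = 7 give E_7.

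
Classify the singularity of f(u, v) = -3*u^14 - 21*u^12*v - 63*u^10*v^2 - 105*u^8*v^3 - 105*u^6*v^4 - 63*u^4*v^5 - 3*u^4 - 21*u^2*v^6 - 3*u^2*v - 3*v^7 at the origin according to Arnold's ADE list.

D_8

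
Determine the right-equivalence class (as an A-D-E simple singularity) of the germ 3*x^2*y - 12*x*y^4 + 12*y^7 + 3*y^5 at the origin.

The Hessian of f at 0 has rank 0. Corank 2; j^3 = 3*x^2*y has shape L^2 M (L != M), so D-series; mu = 6 gives D_6.

D_{6}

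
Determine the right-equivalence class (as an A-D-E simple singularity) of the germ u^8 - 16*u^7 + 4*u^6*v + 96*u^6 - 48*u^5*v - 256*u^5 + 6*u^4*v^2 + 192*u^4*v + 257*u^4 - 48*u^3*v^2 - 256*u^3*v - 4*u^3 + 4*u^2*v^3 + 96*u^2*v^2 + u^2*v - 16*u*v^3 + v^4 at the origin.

D_5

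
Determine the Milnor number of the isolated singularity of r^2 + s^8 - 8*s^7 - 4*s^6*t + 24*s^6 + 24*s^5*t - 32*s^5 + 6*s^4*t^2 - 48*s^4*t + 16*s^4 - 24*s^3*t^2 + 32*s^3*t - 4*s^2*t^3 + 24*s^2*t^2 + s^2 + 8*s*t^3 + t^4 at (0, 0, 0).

3

The Hessian of f at 0 has rank 2. Corank 1: A-series; mu = 3 gives A_3.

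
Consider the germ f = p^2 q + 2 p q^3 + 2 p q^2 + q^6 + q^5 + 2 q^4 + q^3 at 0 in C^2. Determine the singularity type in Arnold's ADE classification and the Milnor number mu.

Type D_{7}, Milnor number mu = 7.

The Hessian of f at 0 has rank 0. Corank 2; j^3 = q*(p + q)^2 has shape L^2 M (L != M), so D-series; mu = 7 gives D_7.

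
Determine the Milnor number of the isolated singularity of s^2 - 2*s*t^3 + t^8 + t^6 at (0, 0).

7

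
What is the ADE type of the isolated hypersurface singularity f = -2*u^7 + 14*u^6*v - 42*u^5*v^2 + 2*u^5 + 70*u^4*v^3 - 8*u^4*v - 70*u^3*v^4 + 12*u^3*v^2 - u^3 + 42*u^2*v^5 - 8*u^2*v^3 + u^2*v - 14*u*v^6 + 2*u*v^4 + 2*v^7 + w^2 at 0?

The Hessian of f at 0 is [[0, 0, 0], [0, 0, 0], [0, 0, 2]] with rank 1, so corank 2. A Groebner basis of the Jacobian ideal J(f) in C{u,v,w} is {-u^2/6 + u*v^3, -5*u^2/3 + u*v + v^4, u^3, u^2*v, w}; counting standard monomials gives mu = 8. Corank 2; j^3 = -u^2*(u - v) has shape L^2 M (L != M), so D-series; mu = 8 gives D_8.

D_{8}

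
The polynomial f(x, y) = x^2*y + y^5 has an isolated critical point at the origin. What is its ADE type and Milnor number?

Type D_{6}, Milnor number mu = 6.

The Hessian of f at 0 is [[0, 0], [0, 0]] with rank 0, so corank 2. A Groebner basis of the Jacobian ideal J(f) in C{x,y} is {x^2/5 + y^4, x^3, x*y}; counting standard monomials gives mu = 6. Corank 2; j^3 = x^2*y has shape L^2 M (L != M), so D-series; mu = 6 gives D_6.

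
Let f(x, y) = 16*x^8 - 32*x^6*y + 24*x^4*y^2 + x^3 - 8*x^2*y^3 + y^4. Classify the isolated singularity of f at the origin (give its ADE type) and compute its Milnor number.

The Hessian of f at 0 has rank 0. Corank 2; j^3 = x^3 is a perfect cube, so E-series; the 4-jet and mu = 6 give E_6.

Type E6, Milnor number mu = 6.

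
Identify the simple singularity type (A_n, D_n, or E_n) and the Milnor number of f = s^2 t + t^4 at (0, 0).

The Hessian of f at 0 is [[0, 0], [0, 0]] with rank 0, so corank 2. A Groebner basis of the Jacobian ideal J(f) in C{s,t} is {s^3, s^2/4 + t^3, s*t}; counting standard monomials gives mu = 5. Corank 2; j^3 = s^2*t has shape L^2 M (L != M), so D-series; mu = 5 gives D_5.

Type D5, Milnor number mu = 5.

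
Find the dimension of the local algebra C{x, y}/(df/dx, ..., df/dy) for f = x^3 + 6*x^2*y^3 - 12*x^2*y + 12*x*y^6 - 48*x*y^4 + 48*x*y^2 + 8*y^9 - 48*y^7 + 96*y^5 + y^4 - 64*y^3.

6

The Hessian of f at 0 is [[0, 0], [0, 0]] with rank 0, so corank 2. A Groebner basis of the Jacobian ideal J(f) in C{x,y} is {y^3, x^2 - 8*x*y + 16*y^2}; counting standard monomials gives mu = 6. Corank 2; j^3 = (x - 4*y)^3 is a perfect cube, so E-series; the 4-jet and mu = 6 give E_6.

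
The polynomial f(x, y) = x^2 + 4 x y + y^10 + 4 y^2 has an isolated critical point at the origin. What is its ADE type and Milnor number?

Type A_9, Milnor number mu = 9.

The Hessian of f at 0 has rank 1. Corank 1: A-series; mu = 9 gives A_9.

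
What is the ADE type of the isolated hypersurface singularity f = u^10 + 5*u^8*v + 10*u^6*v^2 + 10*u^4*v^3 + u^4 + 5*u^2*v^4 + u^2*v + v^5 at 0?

D_{6}

The Hessian of f at 0 has rank 0. Corank 2; j^3 = u^2*v has shape L^2 M (L != M), so D-series; mu = 6 gives D_6.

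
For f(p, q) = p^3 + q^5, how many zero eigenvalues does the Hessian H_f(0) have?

Hessian at 0 has rank 0.

2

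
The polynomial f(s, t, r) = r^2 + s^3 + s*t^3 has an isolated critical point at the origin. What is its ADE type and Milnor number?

The Hessian of f at 0 has rank 1. Corank 2; j^3 = s^3 is a perfect cube, so E-series; the 4-jet and mu = 7 give E_7.

Type E_7, Milnor number mu = 7.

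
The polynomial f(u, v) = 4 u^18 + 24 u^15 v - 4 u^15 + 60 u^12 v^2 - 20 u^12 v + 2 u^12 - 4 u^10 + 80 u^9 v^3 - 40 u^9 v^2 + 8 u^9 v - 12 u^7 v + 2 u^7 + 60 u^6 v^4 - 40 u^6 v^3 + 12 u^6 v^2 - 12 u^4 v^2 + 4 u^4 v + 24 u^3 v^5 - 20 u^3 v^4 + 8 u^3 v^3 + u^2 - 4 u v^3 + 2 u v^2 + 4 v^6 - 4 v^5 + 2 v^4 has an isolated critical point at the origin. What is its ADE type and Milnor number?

The Hessian of f at 0 has rank 1. Corank 1: A-series; mu = 3 gives A_3.

Type A3, Milnor number mu = 3.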